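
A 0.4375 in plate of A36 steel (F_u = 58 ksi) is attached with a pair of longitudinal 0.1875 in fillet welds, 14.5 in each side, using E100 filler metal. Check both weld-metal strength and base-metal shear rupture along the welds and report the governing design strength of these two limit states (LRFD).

E100XX → F_EXX = 100 ksi.
t_e = 0.707 × 0.1875 = 0.1326 in; L = 29 in.
Weld metal: φR_n = 0.75 × 0.6 × 100 × 0.1326 × 29 = 173 kips.
Base metal (shear rupture): φR_n = 0.75 × 0.6 × 58 × 0.4375 × 29 = 331.1 kips.
Governing: weld metal.

φR_n ≈ 173 kips (weld metal governs)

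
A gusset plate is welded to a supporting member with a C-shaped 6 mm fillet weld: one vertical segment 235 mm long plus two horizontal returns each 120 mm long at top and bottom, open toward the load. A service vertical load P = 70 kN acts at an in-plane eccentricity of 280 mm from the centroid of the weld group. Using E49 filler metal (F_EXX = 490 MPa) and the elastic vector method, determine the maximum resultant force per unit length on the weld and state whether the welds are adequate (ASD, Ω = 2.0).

Total weld length L_w = 475 mm. Treat welds as unit-width lines.
Centroid: x̄ = 2×120×60 / 475 = 30.32 mm from the vertical weld.
Polar moment about centroid: J = I_x + I_y = [235³/12 + 2×120×117.5²] + [235×30.32² + 2(120³/12 + 120×29.68²)] = 5110000 mm³.
Direct shear f_v = P/L_w = 70×10³ / 475 = 147.4 N/mm (vertical).
Torsion M = P·e = 70×10³ × 280 = 19600000 N·mm.
Critical point at (x, y) = (89.68, 117.5) from centroid. f_tx = M·y/J = 450.6 N/mm; f_ty = M·x/J = 344 N/mm.
Resultant f_max = √[f_tx² + (f_v + f_ty)²] = √[450.6² + (147.4 + 344)²] = 666.7 N/mm.
Capacity per unit length: r_n/Ω = (1/2.0) × 0.6 × 490 × (0.707 × 6) = 623.6 N/mm.
666.7 > 623.6 → NOT adequate.

f_max ≈ 667 N/mm; NOT adequate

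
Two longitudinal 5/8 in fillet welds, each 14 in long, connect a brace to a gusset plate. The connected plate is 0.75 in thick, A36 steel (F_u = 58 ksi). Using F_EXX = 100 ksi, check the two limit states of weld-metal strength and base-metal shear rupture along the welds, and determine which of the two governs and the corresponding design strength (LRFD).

t_e = 0.707 × 0.625 = 0.4419 in; L = 28 in.
Weld metal: φR_n = 0.75 × 0.6 × 100 × 0.4419 × 28 = 556.8 kips.
Base metal (shear rupture): φR_n = 0.75 × 0.6 × 58 × 0.75 × 28 = 548.1 kips.
Governing: base-metal shear rupture.

φR_n ≈ 548 kips (base-metal shear rupture governs)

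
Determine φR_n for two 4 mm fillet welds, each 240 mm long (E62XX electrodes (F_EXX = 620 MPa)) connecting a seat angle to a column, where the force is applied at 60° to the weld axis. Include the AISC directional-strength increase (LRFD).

φR_n ≈ 531 kN

t_e = 0.707 × 4 = 2.828 mm; A_we = 2.828 × 480 = 1357 mm².
Directional factor: 1.0 + 0.5 sin^1.5(60°) = 1.403.
F_nw = 0.6 × 620 × 1.403 = 521.9 MPa.
φR_n = 0.75 × 521.9 × 1357 × 10⁻³ = 531.3 kN.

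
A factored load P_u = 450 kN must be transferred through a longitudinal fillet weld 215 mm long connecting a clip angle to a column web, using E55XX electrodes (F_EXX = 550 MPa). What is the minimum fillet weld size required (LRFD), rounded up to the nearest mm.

w = 12 mm

Total weld length L = 215 mm.
Required throat t_e = P_u / (φ × 0.6 F_EXX × L) = 450 / (0.75 × 0.6 × 550 × 215 × 10⁻³) = 8.457 mm.
Required leg w = t_e / 0.707 = 11.96 mm → use 12 mm.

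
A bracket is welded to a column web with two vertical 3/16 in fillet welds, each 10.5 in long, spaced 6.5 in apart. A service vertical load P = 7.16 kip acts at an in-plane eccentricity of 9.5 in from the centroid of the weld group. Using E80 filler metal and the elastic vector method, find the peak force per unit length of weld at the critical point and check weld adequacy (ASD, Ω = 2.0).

E80XX → F_EXX = 80 ksi.
Total weld length L_w = 21 in. Treat welds as unit-width lines.
Polar moment about centroid: J = 2[d³/12 + d(b/2)²] = 2[10.5³/12 + 10.5×3.25²] = 414.8 in³.
Direct shear f_v = P/L_w = 7.16 / 21 = 0.341 kip/in (vertical).
Torsion M = P·e = 7.16 × 9.5 = 68.02 kip·in.
Critical point at (x, y) = (3.25, 5.25) from centroid. f_tx = M·y/J = 0.861 kip/in; f_ty = M·x/J = 0.533 kip/in.
Resultant f_max = √[f_tx² + (f_v + f_ty)²] = √[0.861² + (0.341 + 0.533)²] = 1.227 kip/in.
Capacity per unit length: r_n/Ω = (1/2.0) × 0.6 × 80 × (0.707 × 0.1875) = 3.181 kip/in.
1.227 ≤ 3.181 → adequate.

f_max ≈ 1.23 kip/in; adequate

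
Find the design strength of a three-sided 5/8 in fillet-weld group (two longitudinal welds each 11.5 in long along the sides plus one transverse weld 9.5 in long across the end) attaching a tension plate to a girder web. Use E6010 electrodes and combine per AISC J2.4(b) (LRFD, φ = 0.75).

φR_n ≈ 403 kip

E60XX → F_EXX = 60 ksi.
t_e = 0.707 × 0.625 = 0.4419 in.
R_nwl = 0.6 × 60 × 0.4419 × 23 = 365.9 kip (longitudinal, 2 welds).
R_nwt = 0.6 × 60 × 0.4419 × 9.5 = 151.1 kip (transverse, base value).
(i) R_nwl + R_nwt = 517 kip; (ii) 0.85 R_nwl + 1.5 R_nwt = 537.7 kip.
R_n = max = 537.7 kip [governs: (ii)]; φR_n = 403.3 kip.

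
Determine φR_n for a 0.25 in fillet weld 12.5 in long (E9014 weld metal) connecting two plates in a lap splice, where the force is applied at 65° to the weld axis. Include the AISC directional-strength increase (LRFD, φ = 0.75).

φR_n ≈ 128 kip

E90XX → F_EXX = 90 ksi.
t_e = 0.707 × 0.25 = 0.1767 in; A_we = 0.1767 × 12.5 = 2.209 in².
Directional factor: 1.0 + 0.5 sin^1.5(65°) = 1.431.
F_nw = 0.6 × 90 × 1.431 = 77.3 ksi.
φR_n = 0.75 × 77.3 × 2.209 = 128.1 kip.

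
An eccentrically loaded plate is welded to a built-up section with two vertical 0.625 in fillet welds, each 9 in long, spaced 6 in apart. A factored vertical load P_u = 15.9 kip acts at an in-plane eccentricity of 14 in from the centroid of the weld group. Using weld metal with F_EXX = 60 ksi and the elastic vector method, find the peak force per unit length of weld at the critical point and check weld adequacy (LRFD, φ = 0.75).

f_max ≈ 4.79 kip/in; adequate

Total weld length L_w = 18 in. Treat welds as unit-width lines.
Polar moment about centroid: J = 2[d³/12 + d(b/2)²] = 2[9³/12 + 9×3²] = 283.5 in³.
Direct shear f_v = P/L_w = 15.9 / 18 = 0.8833 kip/in (vertical).
Torsion M = P·e = 15.9 × 14 = 222.6 kip·in.
Critical point at (x, y) = (3, 4.5) from centroid. f_tx = M·y/J = 3.533 kip/in; f_ty = M·x/J = 2.356 kip/in.
Resultant f_max = √[f_tx² + (f_v + f_ty)²] = √[3.533² + (0.8833 + 2.356)²] = 4.793 kip/in.
Capacity per unit length: φr_n = 0.75 × 0.6 × 60 × (0.707 × 0.625) = 11.93 kip/in.
4.793 ≤ 11.93 → adequate.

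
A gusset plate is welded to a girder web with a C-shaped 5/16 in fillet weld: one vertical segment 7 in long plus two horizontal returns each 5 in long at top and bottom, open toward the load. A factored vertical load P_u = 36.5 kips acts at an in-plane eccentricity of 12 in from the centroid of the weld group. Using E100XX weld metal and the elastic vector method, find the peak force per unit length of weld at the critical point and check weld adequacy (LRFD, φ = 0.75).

f_max ≈ 12.6 kip/in; NOT adequate

E100XX → F_EXX = 100 ksi.
Total weld length L_w = 17 in. Treat welds as unit-width lines.
Centroid: x̄ = 2×5×2.5 / 17 = 1.471 in from the vertical weld.
Polar moment about centroid: J = I_x + I_y = [7³/12 + 2×5×3.5²] + [7×1.471² + 2(5³/12 + 5×1.029²)] = 197.7 in³.
Direct shear f_v = P/L_w = 36.5 / 17 = 2.147 kip/in (vertical).
Torsion M = P·e = 36.5 × 12 = 438 kip·in.
Critical point at (x, y) = (3.529, 3.5) from centroid. f_tx = M·y/J = 7.756 kip/in; f_ty = M·x/J = 7.821 kip/in.
Resultant f_max = √[f_tx² + (f_v + f_ty)²] = √[7.756² + (2.147 + 7.821)²] = 12.63 kip/in.
Capacity per unit length: φr_n = 0.75 × 0.6 × 100 × (0.707 × 0.3125) = 9.942 kip/in.
12.63 > 9.942 → NOT adequate.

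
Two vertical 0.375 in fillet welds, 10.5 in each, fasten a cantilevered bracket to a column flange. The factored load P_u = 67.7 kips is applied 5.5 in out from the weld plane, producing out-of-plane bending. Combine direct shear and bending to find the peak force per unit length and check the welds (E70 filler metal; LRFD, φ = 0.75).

f_max ≈ 10.6 kip/in; NOT adequate

E70XX → F_EXX = 70 ksi.
L_w = 2 × 10.5 = 21 in; section modulus (unit throat) S = 2 × L²/6 = 36.75 in².
Direct shear f_v = P/L_w = 67.7/21 = 3.224 kip/in.
Moment M = P × e = 67.7 × 5.5 = 372.35 kip·in; bending f_b = M/S = 10.13 kip/in.
f_max = √(f_v² + f_b²) = √(3.224² + 10.13²) = 10.63 kip/in.
φr_n = 0.75 × 0.6 × 70 × (0.707 × 0.375) = 8.351 kip/in → NOT adequate.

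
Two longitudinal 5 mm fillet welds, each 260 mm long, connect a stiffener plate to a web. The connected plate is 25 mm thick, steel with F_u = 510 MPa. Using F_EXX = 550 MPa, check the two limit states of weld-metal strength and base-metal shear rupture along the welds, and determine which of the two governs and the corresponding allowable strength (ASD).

R_n/Ω ≈ 303 kN (weld metal governs)

t_e = 0.707 × 5 = 3.535 mm; L = 520 mm.
Weld metal: R_n/Ω = (1/2.0) × 0.6 × 550 × 3.535 × 520 × 10⁻³ = 303.3 kN.
Base metal (shear rupture): R_n/Ω = (1/2.0) × 0.6 × 510 × 25 × 520 × 10⁻³ = 1989 kN.
Governing: weld metal.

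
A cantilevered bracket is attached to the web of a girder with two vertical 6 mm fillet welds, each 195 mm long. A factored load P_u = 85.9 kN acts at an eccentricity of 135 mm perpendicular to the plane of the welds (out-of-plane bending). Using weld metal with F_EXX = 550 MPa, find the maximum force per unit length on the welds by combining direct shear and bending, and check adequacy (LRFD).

f_max ≈ 941 N/mm; adequate

L_w = 2 × 195 = 390 mm; section modulus (unit throat) S = 2 × L²/6 = 12680 mm².
Direct shear f_v = P/L_w = 85.9×10³/390 = 220.3 N/mm.
Moment M = P × e = 85.9×10³ × 135 = 11596000 N·mm; bending f_b = M/S = 914.9 N/mm.
f_max = √(f_v² + f_b²) = √(220.3² + 914.9²) = 941.1 N/mm.
φr_n = 0.75 × 0.6 × 550 × (0.707 × 6) = 1050 N/mm → adequate.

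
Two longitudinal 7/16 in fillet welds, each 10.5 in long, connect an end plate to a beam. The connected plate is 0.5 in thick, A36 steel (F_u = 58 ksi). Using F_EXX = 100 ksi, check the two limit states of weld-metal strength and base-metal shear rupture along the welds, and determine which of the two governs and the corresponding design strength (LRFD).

φR_n ≈ 274 kips (base-metal shear rupture governs)

t_e = 0.707 × 0.4375 = 0.3093 in; L = 21 in.
Weld metal: φR_n = 0.75 × 0.6 × 100 × 0.3093 × 21 = 292.3 kips.
Base metal (shear rupture): φR_n = 0.75 × 0.6 × 58 × 0.5 × 21 = 274 kips.
Governing: base-metal shear rupture.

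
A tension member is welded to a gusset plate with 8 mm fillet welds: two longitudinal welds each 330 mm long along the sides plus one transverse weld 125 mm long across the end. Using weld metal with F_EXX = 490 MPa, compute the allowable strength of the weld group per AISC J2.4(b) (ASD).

t_e = 0.707 × 8 = 5.656 mm.
R_nwl = 0.6 × 490 × 5.656 × 660 × 10⁻³ = 1097 kN (longitudinal, 2 welds).
R_nwt = 0.6 × 490 × 5.656 × 125 × 10⁻³ = 207.9 kN (transverse, base value).
(i) R_nwl + R_nwt = 1305 kN; (ii) 0.85 R_nwl + 1.5 R_nwt = 1245 kN.
R_n = max = 1305 kN [governs: (i)]; R_n/Ω = 652.7 kN.

R_n/Ω ≈ 653 kN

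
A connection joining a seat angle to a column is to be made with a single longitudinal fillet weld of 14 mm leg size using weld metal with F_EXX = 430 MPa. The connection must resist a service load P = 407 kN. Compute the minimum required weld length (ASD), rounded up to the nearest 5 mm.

L = 320 mm

Throat t_e = 0.707 × 14 = 9.898 mm.
r_n/Ω = (0.6 × 430 × 9.898) / 2.0 = 1277 N/mm = 1.277 kN/mm.
L_req = P / (r_n/Ω) = 407 / 1.277 = 318.8 mm total.
Round up → use L = 320 mm.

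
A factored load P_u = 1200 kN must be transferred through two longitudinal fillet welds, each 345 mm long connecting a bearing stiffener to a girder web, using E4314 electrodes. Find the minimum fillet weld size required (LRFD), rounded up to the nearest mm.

E43XX → F_EXX = 430 MPa.
Total weld length L = 690 mm.
Required throat t_e = P_u / (φ × 0.6 F_EXX × L) = 1200 / (0.75 × 0.6 × 430 × 690 × 10⁻³) = 8.988 mm.
Required leg w = t_e / 0.707 = 12.71 mm → use 13 mm.

w = 13 mm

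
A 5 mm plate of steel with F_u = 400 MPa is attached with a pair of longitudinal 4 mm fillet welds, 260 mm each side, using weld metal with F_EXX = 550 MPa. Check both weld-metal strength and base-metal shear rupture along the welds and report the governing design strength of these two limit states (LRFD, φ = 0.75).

φR_n ≈ 364 kN (weld metal governs)

t_e = 0.707 × 4 = 2.828 mm; L = 520 mm.
Weld metal: φR_n = 0.75 × 0.6 × 550 × 2.828 × 520 × 10⁻³ = 364 kN.
Base metal (shear rupture): φR_n = 0.75 × 0.6 × 400 × 5 × 520 × 10⁻³ = 468 kN.
Governing: weld metal.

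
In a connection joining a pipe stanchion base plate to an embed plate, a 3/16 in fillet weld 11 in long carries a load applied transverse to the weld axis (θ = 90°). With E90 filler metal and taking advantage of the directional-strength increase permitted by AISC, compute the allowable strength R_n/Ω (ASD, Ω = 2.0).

R_n/Ω ≈ 59.1 kip

E90XX → F_EXX = 90 ksi.
t_e = 0.707 × 0.1875 = 0.1326 in; A_we = 0.1326 × 11 = 1.458 in².
Directional factor: 1.0 + 0.5 sin^1.5(90°) = 1.5.
F_nw = 0.6 × 90 × 1.5 = 81 ksi.
R_n/Ω = (81 × 1.458) / 2.0 = 59.06 kip.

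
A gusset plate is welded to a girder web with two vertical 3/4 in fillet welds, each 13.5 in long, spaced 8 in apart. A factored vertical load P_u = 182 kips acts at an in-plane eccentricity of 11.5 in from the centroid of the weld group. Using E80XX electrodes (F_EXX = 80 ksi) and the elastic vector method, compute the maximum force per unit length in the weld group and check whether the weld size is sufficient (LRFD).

f_max ≈ 23.7 kip/in; NOT adequate

Total weld length L_w = 27 in. Treat welds as unit-width lines.
Polar moment about centroid: J = 2[d³/12 + d(b/2)²] = 2[13.5³/12 + 13.5×4²] = 842.1 in³.
Direct shear f_v = P/L_w = 182 / 27 = 6.741 kip/in (vertical).
Torsion M = P·e = 182 × 11.5 = 2093 kip·in.
Critical point at (x, y) = (4, 6.75) from centroid. f_tx = M·y/J = 16.78 kip/in; f_ty = M·x/J = 9.942 kip/in.
Resultant f_max = √[f_tx² + (f_v + f_ty)²] = √[16.78² + (6.741 + 9.942)²] = 23.66 kip/in.
Capacity per unit length: φr_n = 0.75 × 0.6 × 80 × (0.707 × 0.75) = 19.09 kip/in.
23.66 > 19.09 → NOT adequate.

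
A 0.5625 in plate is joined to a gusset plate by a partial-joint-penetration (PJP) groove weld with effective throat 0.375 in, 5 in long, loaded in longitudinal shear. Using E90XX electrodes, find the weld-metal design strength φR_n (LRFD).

φR_n ≈ 75.9 kip

E90XX → F_EXX = 90 ksi.
Effective throat (given) t_e = 0.375 in.
A_we = 0.375 × 5 = 1.875 in².
F_nw = 0.6 F_EXX = 54 ksi.
φR_n = 0.75 × 54 × 1.875 = 75.94 kip.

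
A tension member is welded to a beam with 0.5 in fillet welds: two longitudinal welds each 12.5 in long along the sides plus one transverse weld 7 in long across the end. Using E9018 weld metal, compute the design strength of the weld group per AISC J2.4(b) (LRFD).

φR_n ≈ 458 kips

E90XX → F_EXX = 90 ksi.
t_e = 0.707 × 0.5 = 0.3535 in.
R_nwl = 0.6 × 90 × 0.3535 × 25 = 477.2 kips (longitudinal, 2 welds).
R_nwt = 0.6 × 90 × 0.3535 × 7 = 133.6 kips (transverse, base value).
(i) R_nwl + R_nwt = 610.8 kips; (ii) 0.85 R_nwl + 1.5 R_nwt = 606.1 kips.
R_n = max = 610.8 kips [governs: (i)]; φR_n = 458.1 kips.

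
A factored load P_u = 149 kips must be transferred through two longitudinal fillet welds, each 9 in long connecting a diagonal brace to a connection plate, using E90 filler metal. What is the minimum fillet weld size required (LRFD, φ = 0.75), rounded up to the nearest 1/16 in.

E90XX → F_EXX = 90 ksi.
Total weld length L = 18 in.
Required throat t_e = P_u / (φ × 0.6 F_EXX × L) = 149 / (0.75 × 0.6 × 90 × 18) = 0.2044 in.
Required leg w = t_e / 0.707 = 0.2891 in → use 5/16 in.

w = 5/16 in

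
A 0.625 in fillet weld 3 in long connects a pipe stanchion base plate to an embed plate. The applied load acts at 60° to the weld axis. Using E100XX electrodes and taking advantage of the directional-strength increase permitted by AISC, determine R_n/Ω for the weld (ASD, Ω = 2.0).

R_n/Ω ≈ 55.8 kips

E100XX → F_EXX = 100 ksi.
t_e = 0.707 × 0.625 = 0.4419 in; A_we = 0.4419 × 3 = 1.326 in².
Directional factor: 1.0 + 0.5 sin^1.5(60°) = 1.403.
F_nw = 0.6 × 100 × 1.403 = 84.18 ksi.
R_n/Ω = (84.18 × 1.326) / 2.0 = 55.79 kips.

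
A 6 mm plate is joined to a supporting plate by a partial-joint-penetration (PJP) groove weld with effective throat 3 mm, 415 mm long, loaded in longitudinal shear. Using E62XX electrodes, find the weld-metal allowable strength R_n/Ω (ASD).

E62XX → F_EXX = 620 MPa.
Effective throat (given) t_e = 3 mm.
A_we = 3 × 415 = 1245 mm².
F_nw = 0.6 F_EXX = 372 MPa.
R_n/Ω = (372 × 1245) / 2.0 × 10⁻³ = 231.6 kN.

R_n/Ω ≈ 232 kN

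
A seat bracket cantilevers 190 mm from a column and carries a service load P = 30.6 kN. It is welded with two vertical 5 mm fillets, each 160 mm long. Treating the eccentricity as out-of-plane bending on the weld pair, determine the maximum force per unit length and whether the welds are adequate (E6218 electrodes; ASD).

f_max ≈ 688 N/mm; NOT adequate

E62XX → F_EXX = 620 MPa.
L_w = 2 × 160 = 320 mm; section modulus (unit throat) S = 2 × L²/6 = 8533 mm².
Direct shear f_v = P/L_w = 30.6×10³/320 = 95.62 N/mm.
Moment M = P × e = 30.6×10³ × 190 = 5814000 N·mm; bending f_b = M/S = 681.3 N/mm.
f_max = √(f_v² + f_b²) = √(95.62² + 681.3²) = 688 N/mm.
r_n/Ω = (1/2.0) × 0.6 × 620 × (0.707 × 5) = 657.5 N/mm → NOT adequate.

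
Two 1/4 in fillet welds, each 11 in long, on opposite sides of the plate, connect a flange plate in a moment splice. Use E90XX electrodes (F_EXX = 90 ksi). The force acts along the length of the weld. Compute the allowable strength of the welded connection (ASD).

Effective throat t_e = 0.707 × 0.25 = 0.1767 in.
Total length L = 22 in; A_we = 0.1767 × 22 = 3.888 in².
F_nw = 0.6 F_EXX = 0.6 × 90 = 54 ksi.
R_n = 54 × 3.888 = 210 kip; R_n/Ω = 210/2.0 = 105 kip.

R_n/Ω ≈ 105 kip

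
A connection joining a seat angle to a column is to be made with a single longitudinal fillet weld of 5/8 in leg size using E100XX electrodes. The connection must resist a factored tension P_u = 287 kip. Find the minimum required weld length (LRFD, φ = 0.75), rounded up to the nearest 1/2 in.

L = 14.5 in

E100XX → F_EXX = 100 ksi.
Throat t_e = 0.707 × 0.625 = 0.4419 in.
φr_n = 0.75 × 0.6 × 100 × 0.4419 = 19.88 kip/in.
L_req = P_u / φr_n = 287 / 19.88 = 14.43 in total.
Round up → use L = 14.5 in.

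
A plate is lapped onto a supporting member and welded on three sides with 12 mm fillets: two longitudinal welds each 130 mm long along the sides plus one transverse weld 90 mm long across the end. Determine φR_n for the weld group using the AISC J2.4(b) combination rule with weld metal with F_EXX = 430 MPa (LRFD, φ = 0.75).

t_e = 0.707 × 12 = 8.484 mm.
R_nwl = 0.6 × 430 × 8.484 × 260 × 10⁻³ = 569.1 kN (longitudinal, 2 welds).
R_nwt = 0.6 × 430 × 8.484 × 90 × 10⁻³ = 197 kN (transverse, base value).
(i) R_nwl + R_nwt = 766.1 kN; (ii) 0.85 R_nwl + 1.5 R_nwt = 779.2 kN.
R_n = max = 779.2 kN [governs: (ii)]; φR_n = 584.4 kN.

φR_n ≈ 584 kN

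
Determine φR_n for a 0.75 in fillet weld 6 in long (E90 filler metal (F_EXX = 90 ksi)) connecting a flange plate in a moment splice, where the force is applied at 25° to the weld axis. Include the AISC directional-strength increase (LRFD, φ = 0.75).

φR_n ≈ 147 kips

t_e = 0.707 × 0.75 = 0.5302 in; A_we = 0.5302 × 6 = 3.181 in².
Directional factor: 1.0 + 0.5 sin^1.5(25°) = 1.137.
F_nw = 0.6 × 90 × 1.137 = 61.42 ksi.
φR_n = 0.75 × 61.42 × 3.181 = 146.6 kips.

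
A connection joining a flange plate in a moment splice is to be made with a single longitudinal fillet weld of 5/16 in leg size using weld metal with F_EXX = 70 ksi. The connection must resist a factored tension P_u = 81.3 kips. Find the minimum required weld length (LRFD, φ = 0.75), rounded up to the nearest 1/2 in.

L = 12 in

Throat t_e = 0.707 × 0.3125 = 0.2209 in.
φr_n = 0.75 × 0.6 × 70 × 0.2209 = 6.96 kips/in.
L_req = P_u / φr_n = 81.3 / 6.96 = 11.68 in total.
Round up → use L = 12 in.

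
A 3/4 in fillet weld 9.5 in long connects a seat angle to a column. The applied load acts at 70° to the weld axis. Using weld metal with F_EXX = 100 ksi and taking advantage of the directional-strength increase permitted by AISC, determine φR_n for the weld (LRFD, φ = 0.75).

φR_n ≈ 330 kips

t_e = 0.707 × 0.75 = 0.5302 in; A_we = 0.5302 × 9.5 = 5.037 in².
Directional factor: 1.0 + 0.5 sin^1.5(70°) = 1.455.
F_nw = 0.6 × 100 × 1.455 = 87.33 ksi.
φR_n = 0.75 × 87.33 × 5.037 = 329.9 kips.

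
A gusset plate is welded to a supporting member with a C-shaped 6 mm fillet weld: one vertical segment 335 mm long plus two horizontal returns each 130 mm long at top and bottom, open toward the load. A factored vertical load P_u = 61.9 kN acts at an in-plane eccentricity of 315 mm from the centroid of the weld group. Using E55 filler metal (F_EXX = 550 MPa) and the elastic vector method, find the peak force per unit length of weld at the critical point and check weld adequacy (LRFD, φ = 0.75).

f_max ≈ 399 N/mm; adequate

Total weld length L_w = 595 mm. Treat welds as unit-width lines.
Centroid: x̄ = 2×130×65 / 595 = 28.4 mm from the vertical weld.
Polar moment about centroid: J = I_x + I_y = [335³/12 + 2×130×167.5²] + [335×28.4² + 2(130³/12 + 130×36.6²)] = 11410000 mm³.
Direct shear f_v = P/L_w = 61.9×10³ / 595 = 104 N/mm (vertical).
Torsion M = P·e = 61.9×10³ × 315 = 19498000 N·mm.
Critical point at (x, y) = (101.6, 167.5) from centroid. f_tx = M·y/J = 286.2 N/mm; f_ty = M·x/J = 173.6 N/mm.
Resultant f_max = √[f_tx² + (f_v + f_ty)²] = √[286.2² + (104 + 173.6)²] = 398.7 N/mm.
Capacity per unit length: φr_n = 0.75 × 0.6 × 550 × (0.707 × 6) = 1050 N/mm.
398.7 ≤ 1050 → adequate.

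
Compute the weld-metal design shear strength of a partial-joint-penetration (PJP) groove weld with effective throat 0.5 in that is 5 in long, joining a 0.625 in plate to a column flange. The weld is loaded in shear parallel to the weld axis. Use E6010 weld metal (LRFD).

φR_n ≈ 67.5 kips

E60XX → F_EXX = 60 ksi.
Effective throat (given) t_e = 0.5 in.
A_we = 0.5 × 5 = 2.5 in².
F_nw = 0.6 F_EXX = 36 ksi.
φR_n = 0.75 × 36 × 2.5 = 67.5 kips.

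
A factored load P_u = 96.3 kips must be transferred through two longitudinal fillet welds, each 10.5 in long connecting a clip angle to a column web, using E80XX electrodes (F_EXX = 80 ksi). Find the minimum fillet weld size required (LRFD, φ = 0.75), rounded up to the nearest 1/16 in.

w = 3/16 in

Total weld length L = 21 in.
Required throat t_e = P_u / (φ × 0.6 F_EXX × L) = 96.3 / (0.75 × 0.6 × 80 × 21) = 0.1274 in.
Required leg w = t_e / 0.707 = 0.1802 in → use 3/16 in.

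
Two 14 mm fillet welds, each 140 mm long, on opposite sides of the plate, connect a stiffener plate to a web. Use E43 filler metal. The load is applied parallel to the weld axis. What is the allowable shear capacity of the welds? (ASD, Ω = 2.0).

E43XX → F_EXX = 430 MPa.
Effective throat t_e = 0.707 × 14 = 9.898 mm.
Total length L = 280 mm; A_we = 9.898 × 280 = 2771 mm².
F_nw = 0.6 F_EXX = 0.6 × 430 = 258 MPa.
R_n = 258 × 2771 × 10⁻³ = 715 kN; R_n/Ω = 715/2.0 = 357.5 kN.

R_n/Ω ≈ 358 kN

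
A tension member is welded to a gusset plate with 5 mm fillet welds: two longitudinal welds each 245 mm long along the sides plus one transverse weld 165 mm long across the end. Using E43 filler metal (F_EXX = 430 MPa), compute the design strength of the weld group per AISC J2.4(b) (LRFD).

φR_n ≈ 454 kN

t_e = 0.707 × 5 = 3.535 mm.
R_nwl = 0.6 × 430 × 3.535 × 490 × 10⁻³ = 446.9 kN (longitudinal, 2 welds).
R_nwt = 0.6 × 430 × 3.535 × 165 × 10⁻³ = 150.5 kN (transverse, base value).
(i) R_nwl + R_nwt = 597.4 kN; (ii) 0.85 R_nwl + 1.5 R_nwt = 605.6 kN.
R_n = max = 605.6 kN [governs: (ii)]; φR_n = 454.2 kN.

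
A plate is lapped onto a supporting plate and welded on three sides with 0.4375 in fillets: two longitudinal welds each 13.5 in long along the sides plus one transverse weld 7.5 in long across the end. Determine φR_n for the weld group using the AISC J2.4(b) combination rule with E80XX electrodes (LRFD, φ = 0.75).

φR_n ≈ 384 kip

E80XX → F_EXX = 80 ksi.
t_e = 0.707 × 0.4375 = 0.3093 in.
R_nwl = 0.6 × 80 × 0.3093 × 27 = 400.9 kip (longitudinal, 2 welds).
R_nwt = 0.6 × 80 × 0.3093 × 7.5 = 111.4 kip (transverse, base value).
(i) R_nwl + R_nwt = 512.2 kip; (ii) 0.85 R_nwl + 1.5 R_nwt = 507.8 kip.
R_n = max = 512.2 kip [governs: (i)]; φR_n = 384.2 kip.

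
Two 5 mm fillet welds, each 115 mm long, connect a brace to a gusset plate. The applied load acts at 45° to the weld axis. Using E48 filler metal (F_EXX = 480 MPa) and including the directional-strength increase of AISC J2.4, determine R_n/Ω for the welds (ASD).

t_e = 0.707 × 5 = 3.535 mm; A_we = 3.535 × 230 = 813 mm².
Directional factor: 1.0 + 0.5 sin^1.5(45°) = 1.297.
F_nw = 0.6 × 480 × 1.297 = 373.6 MPa.
R_n/Ω = (373.6 × 813) / 2.0 × 10⁻³ = 151.9 kN.

R_n/Ω ≈ 152 kN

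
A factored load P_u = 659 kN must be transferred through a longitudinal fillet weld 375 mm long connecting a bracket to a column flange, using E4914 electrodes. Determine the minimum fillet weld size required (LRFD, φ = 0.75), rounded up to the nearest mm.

w = 12 mm

E49XX → F_EXX = 490 MPa.
Total weld length L = 375 mm.
Required throat t_e = P_u / (φ × 0.6 F_EXX × L) = 659 / (0.75 × 0.6 × 490 × 375 × 10⁻³) = 7.97 mm.
Required leg w = t_e / 0.707 = 11.27 mm → use 12 mm.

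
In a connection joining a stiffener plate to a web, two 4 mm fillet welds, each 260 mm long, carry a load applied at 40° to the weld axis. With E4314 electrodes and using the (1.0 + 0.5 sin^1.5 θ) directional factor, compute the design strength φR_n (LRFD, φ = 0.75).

E43XX → F_EXX = 430 MPa.
t_e = 0.707 × 4 = 2.828 mm; A_we = 2.828 × 520 = 1471 mm².
Directional factor: 1.0 + 0.5 sin^1.5(40°) = 1.258.
F_nw = 0.6 × 430 × 1.258 = 324.5 MPa.
φR_n = 0.75 × 324.5 × 1471 × 10⁻³ = 357.9 kN.

φR_n ≈ 358 kN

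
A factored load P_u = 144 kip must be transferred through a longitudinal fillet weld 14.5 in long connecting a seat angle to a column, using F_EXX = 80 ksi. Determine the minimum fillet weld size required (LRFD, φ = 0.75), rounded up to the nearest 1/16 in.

Total weld length L = 14.5 in.
Required throat t_e = P_u / (φ × 0.6 F_EXX × L) = 144 / (0.75 × 0.6 × 80 × 14.5) = 0.2759 in.
Required leg w = t_e / 0.707 = 0.3902 in → use 7/16 in.

w = 7/16 in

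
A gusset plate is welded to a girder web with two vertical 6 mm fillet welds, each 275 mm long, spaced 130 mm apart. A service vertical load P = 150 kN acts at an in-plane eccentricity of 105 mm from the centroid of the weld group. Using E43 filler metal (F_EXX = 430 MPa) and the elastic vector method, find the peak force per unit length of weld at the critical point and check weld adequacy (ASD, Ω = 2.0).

f_max ≈ 585 N/mm; NOT adequate

Total weld length L_w = 550 mm. Treat welds as unit-width lines.
Polar moment about centroid: J = 2[d³/12 + d(b/2)²] = 2[275³/12 + 275×65²] = 5790000 mm³.
Direct shear f_v = P/L_w = 150×10³ / 550 = 272.7 N/mm (vertical).
Torsion M = P·e = 150×10³ × 105 = 15750000 N·mm.
Critical point at (x, y) = (65, 137.5) from centroid. f_tx = M·y/J = 374 N/mm; f_ty = M·x/J = 176.8 N/mm.
Resultant f_max = √[f_tx² + (f_v + f_ty)²] = √[374² + (272.7 + 176.8)²] = 584.8 N/mm.
Capacity per unit length: r_n/Ω = (1/2.0) × 0.6 × 430 × (0.707 × 6) = 547.2 N/mm.
584.8 > 547.2 → NOT adequate.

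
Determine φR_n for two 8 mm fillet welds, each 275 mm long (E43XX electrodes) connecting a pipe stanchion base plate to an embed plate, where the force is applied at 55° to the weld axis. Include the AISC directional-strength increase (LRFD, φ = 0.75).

φR_n ≈ 825 kN

E43XX → F_EXX = 430 MPa.
t_e = 0.707 × 8 = 5.656 mm; A_we = 5.656 × 550 = 3111 mm².
Directional factor: 1.0 + 0.5 sin^1.5(55°) = 1.371.
F_nw = 0.6 × 430 × 1.371 = 353.6 MPa.
φR_n = 0.75 × 353.6 × 3111 × 10⁻³ = 825.1 kN.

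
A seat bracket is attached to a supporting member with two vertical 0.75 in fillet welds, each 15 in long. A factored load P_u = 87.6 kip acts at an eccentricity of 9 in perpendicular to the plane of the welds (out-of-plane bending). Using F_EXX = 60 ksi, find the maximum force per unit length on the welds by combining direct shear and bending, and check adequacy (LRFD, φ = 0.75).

f_max ≈ 10.9 kip/in; adequate

L_w = 2 × 15 = 30 in; section modulus (unit throat) S = 2 × L²/6 = 75 in².
Direct shear f_v = P/L_w = 87.6/30 = 2.92 kip/in.
Moment M = P × e = 87.6 × 9 = 788.4 kip·in; bending f_b = M/S = 10.51 kip/in.
f_max = √(f_v² + f_b²) = √(2.92² + 10.51²) = 10.91 kip/in.
φr_n = 0.75 × 0.6 × 60 × (0.707 × 0.75) = 14.32 kip/in → adequate.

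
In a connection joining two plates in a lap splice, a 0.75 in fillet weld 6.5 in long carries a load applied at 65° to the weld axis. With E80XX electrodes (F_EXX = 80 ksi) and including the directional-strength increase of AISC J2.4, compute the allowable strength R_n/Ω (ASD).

t_e = 0.707 × 0.75 = 0.5302 in; A_we = 0.5302 × 6.5 = 3.447 in².
Directional factor: 1.0 + 0.5 sin^1.5(65°) = 1.431.
F_nw = 0.6 × 80 × 1.431 = 68.71 ksi.
R_n/Ω = (68.71 × 3.447) / 2.0 = 118.4 kip.

R_n/Ω ≈ 118 kip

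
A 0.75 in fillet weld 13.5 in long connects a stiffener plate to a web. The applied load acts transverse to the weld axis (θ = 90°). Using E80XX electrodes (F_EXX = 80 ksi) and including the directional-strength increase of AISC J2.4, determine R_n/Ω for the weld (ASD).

R_n/Ω ≈ 258 kips

t_e = 0.707 × 0.75 = 0.5302 in; A_we = 0.5302 × 13.5 = 7.158 in².
Directional factor: 1.0 + 0.5 sin^1.5(90°) = 1.5.
F_nw = 0.6 × 80 × 1.5 = 72 ksi.
R_n/Ω = (72 × 7.158) / 2.0 = 257.7 kips.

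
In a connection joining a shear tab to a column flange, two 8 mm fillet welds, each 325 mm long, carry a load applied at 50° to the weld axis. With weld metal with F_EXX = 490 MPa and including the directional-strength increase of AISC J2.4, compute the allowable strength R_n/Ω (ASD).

R_n/Ω ≈ 722 kN

t_e = 0.707 × 8 = 5.656 mm; A_we = 5.656 × 650 = 3676 mm².
Directional factor: 1.0 + 0.5 sin^1.5(50°) = 1.335.
F_nw = 0.6 × 490 × 1.335 = 392.6 MPa.
R_n/Ω = (392.6 × 3676) / 2.0 × 10⁻³ = 721.6 kN.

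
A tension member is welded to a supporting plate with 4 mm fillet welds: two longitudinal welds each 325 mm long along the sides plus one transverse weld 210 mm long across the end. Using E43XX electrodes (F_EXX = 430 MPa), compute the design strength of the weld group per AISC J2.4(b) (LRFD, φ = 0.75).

φR_n ≈ 475 kN

t_e = 0.707 × 4 = 2.828 mm.
R_nwl = 0.6 × 430 × 2.828 × 650 × 10⁻³ = 474.3 kN (longitudinal, 2 welds).
R_nwt = 0.6 × 430 × 2.828 × 210 × 10⁻³ = 153.2 kN (transverse, base value).
(i) R_nwl + R_nwt = 627.5 kN; (ii) 0.85 R_nwl + 1.5 R_nwt = 632.9 kN.
R_n = max = 632.9 kN [governs: (ii)]; φR_n = 474.7 kN.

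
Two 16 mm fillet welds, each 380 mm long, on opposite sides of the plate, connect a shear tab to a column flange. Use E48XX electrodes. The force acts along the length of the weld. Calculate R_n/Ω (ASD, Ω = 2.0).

R_n/Ω ≈ 1240 kN

E48XX → F_EXX = 480 MPa.
Effective throat t_e = 0.707 × 16 = 11.31 mm.
Total length L = 760 mm; A_we = 11.31 × 760 = 8597 mm².
F_nw = 0.6 F_EXX = 0.6 × 480 = 288 MPa.
R_n = 288 × 8597 × 10⁻³ = 2476 kN; R_n/Ω = 2476/2.0 = 1238 kN.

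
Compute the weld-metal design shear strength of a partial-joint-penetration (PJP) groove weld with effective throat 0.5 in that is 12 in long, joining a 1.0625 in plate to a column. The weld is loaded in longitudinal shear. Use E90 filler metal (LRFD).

φR_n ≈ 243 kip

E90XX → F_EXX = 90 ksi.
Effective throat (given) t_e = 0.5 in.
A_we = 0.5 × 12 = 6 in².
F_nw = 0.6 F_EXX = 54 ksi.
φR_n = 0.75 × 54 × 6 = 243 kip.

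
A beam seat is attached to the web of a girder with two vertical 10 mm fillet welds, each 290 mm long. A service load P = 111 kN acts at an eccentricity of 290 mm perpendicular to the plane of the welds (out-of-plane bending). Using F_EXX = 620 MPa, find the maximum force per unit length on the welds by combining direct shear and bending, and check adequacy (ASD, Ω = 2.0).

L_w = 2 × 290 = 580 mm; section modulus (unit throat) S = 2 × L²/6 = 28030 mm².
Direct shear f_v = P/L_w = 111×10³/580 = 191.4 N/mm.
Moment M = P × e = 111×10³ × 290 = 32190000 N·mm; bending f_b = M/S = 1148 N/mm.
f_max = √(f_v² + f_b²) = √(191.4² + 1148²) = 1164 N/mm.
r_n/Ω = (1/2.0) × 0.6 × 620 × (0.707 × 10) = 1315 N/mm → adequate.

f_max ≈ 1160 N/mm; adequate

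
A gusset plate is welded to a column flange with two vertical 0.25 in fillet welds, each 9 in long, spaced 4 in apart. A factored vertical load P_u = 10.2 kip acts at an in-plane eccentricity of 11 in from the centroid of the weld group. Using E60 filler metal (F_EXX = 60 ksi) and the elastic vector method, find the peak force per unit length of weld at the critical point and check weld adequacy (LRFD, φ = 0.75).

Total weld length L_w = 18 in. Treat welds as unit-width lines.
Polar moment about centroid: J = 2[d³/12 + d(b/2)²] = 2[9³/12 + 9×2²] = 193.5 in³.
Direct shear f_v = P/L_w = 10.2 / 18 = 0.5667 kip/in (vertical).
Torsion M = P·e = 10.2 × 11 = 112.2 kip·in.
Critical point at (x, y) = (2, 4.5) from centroid. f_tx = M·y/J = 2.609 kip/in; f_ty = M·x/J = 1.16 kip/in.
Resultant f_max = √[f_tx² + (f_v + f_ty)²] = √[2.609² + (0.5667 + 1.16)²] = 3.129 kip/in.
Capacity per unit length: φr_n = 0.75 × 0.6 × 60 × (0.707 × 0.25) = 4.772 kip/in.
3.129 ≤ 4.772 → adequate.

f_max ≈ 3.13 kip/in; adequate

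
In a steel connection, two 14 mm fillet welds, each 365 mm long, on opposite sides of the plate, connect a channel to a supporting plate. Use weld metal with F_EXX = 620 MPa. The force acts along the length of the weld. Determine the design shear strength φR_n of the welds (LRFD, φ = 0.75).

φR_n ≈ 2020 kN

Effective throat t_e = 0.707 × 14 = 9.898 mm.
Total length L = 730 mm; A_we = 9.898 × 730 = 7226 mm².
F_nw = 0.6 F_EXX = 0.6 × 620 = 372 MPa.
φR_n = 0.75 × 372 × 7226 × 10⁻³ = 2016 kN.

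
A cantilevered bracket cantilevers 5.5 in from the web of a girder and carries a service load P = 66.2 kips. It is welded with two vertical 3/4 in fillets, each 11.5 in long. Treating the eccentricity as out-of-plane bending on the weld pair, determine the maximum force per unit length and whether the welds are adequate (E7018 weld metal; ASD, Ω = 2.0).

E70XX → F_EXX = 70 ksi.
L_w = 2 × 11.5 = 23 in; section modulus (unit throat) S = 2 × L²/6 = 44.08 in².
Direct shear f_v = P/L_w = 66.2/23 = 2.878 kip/in.
Moment M = P × e = 66.2 × 5.5 = 364.1 kip·in; bending f_b = M/S = 8.259 kip/in.
f_max = √(f_v² + f_b²) = √(2.878² + 8.259²) = 8.747 kip/in.
r_n/Ω = (1/2.0) × 0.6 × 70 × (0.707 × 0.75) = 11.14 kip/in → adequate.

f_max ≈ 8.75 kip/in; adequate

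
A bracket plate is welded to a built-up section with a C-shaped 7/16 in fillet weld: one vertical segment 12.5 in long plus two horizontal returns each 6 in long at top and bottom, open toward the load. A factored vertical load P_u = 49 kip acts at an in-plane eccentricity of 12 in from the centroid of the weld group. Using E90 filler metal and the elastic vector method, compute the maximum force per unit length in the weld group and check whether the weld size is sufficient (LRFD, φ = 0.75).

f_max ≈ 7.63 kip/in; adequate

E90XX → F_EXX = 90 ksi.
Total weld length L_w = 24.5 in. Treat welds as unit-width lines.
Centroid: x̄ = 2×6×3 / 24.5 = 1.469 in from the vertical weld.
Polar moment about centroid: J = I_x + I_y = [12.5³/12 + 2×6×6.25²] + [12.5×1.469² + 2(6³/12 + 6×1.531²)] = 722.6 in³.
Direct shear f_v = P/L_w = 49 / 24.5 = 2 kip/in (vertical).
Torsion M = P·e = 49 × 12 = 588 kip·in.
Critical point at (x, y) = (4.531, 6.25) from centroid. f_tx = M·y/J = 5.086 kip/in; f_ty = M·x/J = 3.687 kip/in.
Resultant f_max = √[f_tx² + (f_v + f_ty)²] = √[5.086² + (2 + 3.687)²] = 7.629 kip/in.
Capacity per unit length: φr_n = 0.75 × 0.6 × 90 × (0.707 × 0.4375) = 12.53 kip/in.
7.629 ≤ 12.53 → adequate.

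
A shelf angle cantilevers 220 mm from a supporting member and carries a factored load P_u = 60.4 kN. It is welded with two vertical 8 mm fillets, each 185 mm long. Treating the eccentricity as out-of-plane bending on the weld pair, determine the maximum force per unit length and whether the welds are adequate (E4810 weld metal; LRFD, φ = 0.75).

E48XX → F_EXX = 480 MPa.
L_w = 2 × 185 = 370 mm; section modulus (unit throat) S = 2 × L²/6 = 11410 mm².
Direct shear f_v = P/L_w = 60.4×10³/370 = 163.2 N/mm.
Moment M = P × e = 60.4×10³ × 220 = 13288000 N·mm; bending f_b = M/S = 1165 N/mm.
f_max = √(f_v² + f_b²) = √(163.2² + 1165²) = 1176 N/mm.
φr_n = 0.75 × 0.6 × 480 × (0.707 × 8) = 1222 N/mm → adequate.

f_max ≈ 1180 N/mm; adequate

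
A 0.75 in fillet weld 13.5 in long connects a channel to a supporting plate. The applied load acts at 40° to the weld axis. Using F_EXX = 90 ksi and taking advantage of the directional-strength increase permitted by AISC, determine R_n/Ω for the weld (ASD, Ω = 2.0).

t_e = 0.707 × 0.75 = 0.5302 in; A_we = 0.5302 × 13.5 = 7.158 in².
Directional factor: 1.0 + 0.5 sin^1.5(40°) = 1.258.
F_nw = 0.6 × 90 × 1.258 = 67.91 ksi.
R_n/Ω = (67.91 × 7.158) / 2.0 = 243.1 kips.

R_n/Ω ≈ 243 kips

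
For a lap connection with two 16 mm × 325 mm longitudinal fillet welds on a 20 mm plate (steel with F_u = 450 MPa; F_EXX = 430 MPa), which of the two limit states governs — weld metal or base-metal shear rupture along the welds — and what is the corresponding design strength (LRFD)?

φR_n ≈ 1420 kN (weld metal governs)

t_e = 0.707 × 16 = 11.31 mm; L = 650 mm.
Weld metal: φR_n = 0.75 × 0.6 × 430 × 11.31 × 650 × 10⁻³ = 1423 kN.
Base metal (shear rupture): φR_n = 0.75 × 0.6 × 450 × 20 × 650 × 10⁻³ = 2632 kN.
Governing: weld metal.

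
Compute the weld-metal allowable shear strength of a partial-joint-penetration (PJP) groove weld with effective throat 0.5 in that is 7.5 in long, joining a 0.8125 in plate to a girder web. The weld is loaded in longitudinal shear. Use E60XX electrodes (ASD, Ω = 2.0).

R_n/Ω ≈ 67.5 kip

E60XX → F_EXX = 60 ksi.
Effective throat (given) t_e = 0.5 in.
A_we = 0.5 × 7.5 = 3.75 in².
F_nw = 0.6 F_EXX = 36 ksi.
R_n/Ω = (36 × 3.75) / 2.0 = 67.5 kip.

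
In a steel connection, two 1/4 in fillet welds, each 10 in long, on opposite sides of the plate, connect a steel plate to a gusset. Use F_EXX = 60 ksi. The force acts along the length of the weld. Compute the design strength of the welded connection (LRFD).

Effective throat t_e = 0.707 × 0.25 = 0.1767 in.
Total length L = 20 in; A_we = 0.1767 × 20 = 3.535 in².
F_nw = 0.6 F_EXX = 0.6 × 60 = 36 ksi.
φR_n = 0.75 × 36 × 3.535 = 95.44 kips.

φR_n ≈ 95.4 kips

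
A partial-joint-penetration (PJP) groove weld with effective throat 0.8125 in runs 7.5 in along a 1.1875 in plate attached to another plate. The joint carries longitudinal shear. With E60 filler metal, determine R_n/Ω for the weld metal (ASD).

R_n/Ω ≈ 110 kip

E60XX → F_EXX = 60 ksi.
Effective throat (given) t_e = 0.8125 in.
A_we = 0.8125 × 7.5 = 6.094 in².
F_nw = 0.6 F_EXX = 36 ksi.
R_n/Ω = (36 × 6.094) / 2.0 = 109.7 kip.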